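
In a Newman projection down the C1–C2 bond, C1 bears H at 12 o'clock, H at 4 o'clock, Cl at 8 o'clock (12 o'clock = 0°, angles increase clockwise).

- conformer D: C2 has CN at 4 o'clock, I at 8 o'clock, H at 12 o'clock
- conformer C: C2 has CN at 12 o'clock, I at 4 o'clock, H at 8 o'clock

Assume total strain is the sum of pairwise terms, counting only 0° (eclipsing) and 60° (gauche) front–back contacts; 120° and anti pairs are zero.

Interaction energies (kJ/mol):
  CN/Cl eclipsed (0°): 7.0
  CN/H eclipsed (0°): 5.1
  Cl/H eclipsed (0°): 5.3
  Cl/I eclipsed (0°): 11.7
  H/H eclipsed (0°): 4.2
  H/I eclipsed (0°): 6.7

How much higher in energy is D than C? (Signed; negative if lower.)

+3.9 kJ/mol

D (eclipsed): H–H eclipsed, H–CN eclipsed, Cl–I eclipsed; 4.2 + 5.1 + 11.7 = 21.0 kJ/mol.
C (eclipsed): H–CN eclipsed, H–I eclipsed, Cl–H eclipsed; 5.1 + 6.7 + 5.3 = 17.1 kJ/mol.
E(D) − E(C) = 21.0 − 17.1 = +3.9 kJ/mol.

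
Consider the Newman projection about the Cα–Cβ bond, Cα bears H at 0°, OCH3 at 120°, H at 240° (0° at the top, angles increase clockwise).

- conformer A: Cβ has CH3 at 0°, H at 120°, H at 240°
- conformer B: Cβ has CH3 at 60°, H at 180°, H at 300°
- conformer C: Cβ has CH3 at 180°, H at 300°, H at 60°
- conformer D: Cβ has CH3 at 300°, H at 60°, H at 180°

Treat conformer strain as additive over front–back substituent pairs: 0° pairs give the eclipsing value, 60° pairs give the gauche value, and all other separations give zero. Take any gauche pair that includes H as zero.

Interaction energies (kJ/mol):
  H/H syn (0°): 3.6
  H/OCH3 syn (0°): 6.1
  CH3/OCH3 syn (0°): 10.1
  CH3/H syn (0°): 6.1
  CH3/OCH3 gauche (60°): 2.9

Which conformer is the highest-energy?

A

A (eclipsed): H–CH3 eclipsed, OCH3–H eclipsed, H–H eclipsed; 6.1 + 6.1 + 3.6 = 15.8 kJ/mol.
B (staggered): OCH3–CH3 gauche; 2.9 = 2.9 kJ/mol.
C (staggered): OCH3–CH3 gauche; 2.9 = 2.9 kJ/mol.
D (staggered): no non-H gauche contacts → 0.0 kJ/mol.
A has the highest total (15.8 kJ/mol).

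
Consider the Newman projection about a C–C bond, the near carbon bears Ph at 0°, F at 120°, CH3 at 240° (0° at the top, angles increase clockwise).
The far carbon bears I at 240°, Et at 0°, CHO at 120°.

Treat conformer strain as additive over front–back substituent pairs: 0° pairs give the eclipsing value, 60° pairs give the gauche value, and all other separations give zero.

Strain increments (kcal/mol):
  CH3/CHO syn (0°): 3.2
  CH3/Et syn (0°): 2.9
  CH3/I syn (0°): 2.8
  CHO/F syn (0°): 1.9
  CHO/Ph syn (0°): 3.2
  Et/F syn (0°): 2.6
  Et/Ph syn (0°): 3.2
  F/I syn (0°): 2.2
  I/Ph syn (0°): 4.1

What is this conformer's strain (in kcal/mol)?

7.9 kcal/mol

This conformer (eclipsed): Ph–Et eclipsed, F–CHO eclipsed, CH3–I eclipsed; 3.2 + 1.9 + 2.8 = 7.9 kcal/mol.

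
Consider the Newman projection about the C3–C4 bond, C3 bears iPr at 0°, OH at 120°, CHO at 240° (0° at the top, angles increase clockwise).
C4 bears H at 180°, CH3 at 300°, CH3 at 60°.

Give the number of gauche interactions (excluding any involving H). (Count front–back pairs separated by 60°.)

Non-H gauche pairs: iPr(0°)/CH3(300°); iPr(0°)/CH3(60°); OH(120°)/CH3(60°); CHO(240°)/CH3(300°) — 4 interactions.

4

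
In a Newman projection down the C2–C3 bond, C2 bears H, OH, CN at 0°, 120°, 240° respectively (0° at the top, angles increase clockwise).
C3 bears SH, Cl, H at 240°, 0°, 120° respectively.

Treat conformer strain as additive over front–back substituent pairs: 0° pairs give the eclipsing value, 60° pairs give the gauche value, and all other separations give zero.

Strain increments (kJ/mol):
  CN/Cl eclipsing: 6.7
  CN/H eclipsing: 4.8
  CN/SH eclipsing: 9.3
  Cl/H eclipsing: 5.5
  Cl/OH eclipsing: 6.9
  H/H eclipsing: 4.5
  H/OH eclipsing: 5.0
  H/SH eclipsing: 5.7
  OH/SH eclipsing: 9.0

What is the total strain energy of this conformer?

This conformer is eclipsed. H at 0° is eclipsed with Cl at 0° (5.5); OH at 120° is eclipsed with H at 120° (5.0); CN at 240° is eclipsed with SH at 240° (9.3). Total 19.8 kJ/mol.

19.8 kJ/mol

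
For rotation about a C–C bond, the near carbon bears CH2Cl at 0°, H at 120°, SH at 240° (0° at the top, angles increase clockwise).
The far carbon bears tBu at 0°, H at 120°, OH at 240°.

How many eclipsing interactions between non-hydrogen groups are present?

Non-H eclipsing pairs: CH2Cl(0°)/tBu(0°); SH(240°)/OH(240°) — 2 interactions.

2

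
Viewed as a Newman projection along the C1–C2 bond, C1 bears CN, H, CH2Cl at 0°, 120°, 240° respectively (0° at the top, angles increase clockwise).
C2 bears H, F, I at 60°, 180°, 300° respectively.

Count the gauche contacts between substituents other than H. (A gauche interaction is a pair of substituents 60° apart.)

Non-H gauche pairs: CN(0°)/I(300°); CH2Cl(240°)/F(180°); CH2Cl(240°)/I(300°) — 3 interactions.

3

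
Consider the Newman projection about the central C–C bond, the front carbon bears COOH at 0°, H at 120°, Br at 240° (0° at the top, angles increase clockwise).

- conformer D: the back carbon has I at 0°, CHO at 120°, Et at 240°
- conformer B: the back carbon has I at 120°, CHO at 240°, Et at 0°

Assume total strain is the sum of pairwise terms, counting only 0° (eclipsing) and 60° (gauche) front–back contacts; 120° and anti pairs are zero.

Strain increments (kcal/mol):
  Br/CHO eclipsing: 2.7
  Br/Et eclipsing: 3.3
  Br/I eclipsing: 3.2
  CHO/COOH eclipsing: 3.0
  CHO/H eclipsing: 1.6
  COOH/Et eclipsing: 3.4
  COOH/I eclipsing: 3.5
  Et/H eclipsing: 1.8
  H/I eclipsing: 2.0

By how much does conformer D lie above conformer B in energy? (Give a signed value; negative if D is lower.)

+0.3 kcal/mol

D is eclipsed. COOH at 0° is eclipsed with I at 0° (3.5); H at 120° is eclipsed with CHO at 120° (1.6); Br at 240° is eclipsed with Et at 240° (3.3). Total 8.4 kcal/mol.
B is eclipsed. COOH at 0° is eclipsed with Et at 0° (3.4); H at 120° is eclipsed with I at 120° (2.0); Br at 240° is eclipsed with CHO at 240° (2.7). Total 8.1 kcal/mol.
E(D) − E(B) = 8.4 − 8.1 = +0.3 kcal/mol.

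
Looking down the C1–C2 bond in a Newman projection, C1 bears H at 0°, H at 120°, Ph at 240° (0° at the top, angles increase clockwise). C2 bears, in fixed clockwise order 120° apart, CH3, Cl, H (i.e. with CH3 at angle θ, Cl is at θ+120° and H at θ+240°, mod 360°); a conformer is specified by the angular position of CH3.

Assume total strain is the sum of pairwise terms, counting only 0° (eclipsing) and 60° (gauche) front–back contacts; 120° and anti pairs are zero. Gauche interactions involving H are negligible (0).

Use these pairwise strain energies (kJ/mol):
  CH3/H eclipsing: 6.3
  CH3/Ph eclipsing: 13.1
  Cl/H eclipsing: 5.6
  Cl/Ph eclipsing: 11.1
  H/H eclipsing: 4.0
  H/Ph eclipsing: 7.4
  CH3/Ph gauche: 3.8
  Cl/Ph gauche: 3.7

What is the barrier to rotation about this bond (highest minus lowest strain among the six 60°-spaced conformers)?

19.0 kJ/mol

CH3 at 0° (eclipsed): H–CH3 eclipsed, H–Cl eclipsed, Ph–H eclipsed; 6.3 + 5.6 + 7.4 = 19.3 kJ/mol.
CH3 at 60° (staggered): Ph–Cl gauche; 3.7 = 3.7 kJ/mol.
CH3 at 120° (eclipsed): H–H eclipsed, H–CH3 eclipsed, Ph–Cl eclipsed; 4.0 + 6.3 + 11.1 = 21.4 kJ/mol.
CH3 at 180° (staggered): Ph–CH3 gauche, Ph–Cl gauche; 3.8 + 3.7 = 7.5 kJ/mol.
CH3 at 240° (eclipsed): H–Cl eclipsed, H–H eclipsed, Ph–CH3 eclipsed; 5.6 + 4.0 + 13.1 = 22.7 kJ/mol.
CH3 at 300° (staggered): Ph–CH3 gauche; 3.8 = 3.8 kJ/mol.
Max at 240° (22.7 kJ/mol), min at 60° (3.7 kJ/mol); barrier = 19.0 kJ/mol.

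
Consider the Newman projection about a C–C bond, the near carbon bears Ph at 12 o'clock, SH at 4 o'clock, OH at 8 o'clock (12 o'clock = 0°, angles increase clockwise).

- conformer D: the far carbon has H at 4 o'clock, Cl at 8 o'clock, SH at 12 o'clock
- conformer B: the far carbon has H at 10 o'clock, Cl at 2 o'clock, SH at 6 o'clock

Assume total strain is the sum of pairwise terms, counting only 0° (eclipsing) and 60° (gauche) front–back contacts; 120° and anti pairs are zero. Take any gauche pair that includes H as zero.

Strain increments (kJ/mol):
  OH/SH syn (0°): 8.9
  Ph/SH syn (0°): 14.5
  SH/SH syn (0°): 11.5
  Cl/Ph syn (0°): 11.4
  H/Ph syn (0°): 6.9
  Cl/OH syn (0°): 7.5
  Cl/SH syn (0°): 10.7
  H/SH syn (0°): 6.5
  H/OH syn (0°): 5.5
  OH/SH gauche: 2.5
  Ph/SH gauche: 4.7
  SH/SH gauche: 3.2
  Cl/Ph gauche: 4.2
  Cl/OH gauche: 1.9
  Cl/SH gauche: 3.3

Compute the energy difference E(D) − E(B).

+15.3 kJ/mol

D is eclipsed. Ph at 0° is eclipsed with SH at 0° (14.5); SH at 120° is eclipsed with H at 120° (6.5); OH at 240° is eclipsed with Cl at 240° (7.5). Total 28.5 kJ/mol.
B is staggered. Ph at 0° is gauche with Cl at 60° (4.2); SH at 120° is gauche with Cl at 60° (3.3); SH at 120° is gauche with SH at 180° (3.2); OH at 240° is gauche with SH at 180° (2.5). Total 13.2 kJ/mol.
E(D) − E(B) = 28.5 − 13.2 = +15.3 kJ/mol.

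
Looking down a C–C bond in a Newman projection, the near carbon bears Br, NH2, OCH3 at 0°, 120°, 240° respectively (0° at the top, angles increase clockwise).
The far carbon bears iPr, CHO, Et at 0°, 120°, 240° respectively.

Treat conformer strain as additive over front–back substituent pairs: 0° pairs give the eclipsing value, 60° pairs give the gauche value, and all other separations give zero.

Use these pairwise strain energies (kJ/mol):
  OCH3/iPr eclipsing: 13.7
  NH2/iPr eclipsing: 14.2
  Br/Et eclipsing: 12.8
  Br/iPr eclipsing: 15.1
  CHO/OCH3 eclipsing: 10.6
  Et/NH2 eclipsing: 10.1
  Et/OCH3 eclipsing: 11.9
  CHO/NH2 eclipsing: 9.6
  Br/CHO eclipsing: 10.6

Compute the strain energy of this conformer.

36.6 kJ/mol

This conformer (eclipsed): Br(0°)/iPr(0°) eclipsed 15.1; NH2(120°)/CHO(120°) eclipsed 9.6; OCH3(240°)/Et(240°) eclipsed 11.9 → 36.6 kJ/mol.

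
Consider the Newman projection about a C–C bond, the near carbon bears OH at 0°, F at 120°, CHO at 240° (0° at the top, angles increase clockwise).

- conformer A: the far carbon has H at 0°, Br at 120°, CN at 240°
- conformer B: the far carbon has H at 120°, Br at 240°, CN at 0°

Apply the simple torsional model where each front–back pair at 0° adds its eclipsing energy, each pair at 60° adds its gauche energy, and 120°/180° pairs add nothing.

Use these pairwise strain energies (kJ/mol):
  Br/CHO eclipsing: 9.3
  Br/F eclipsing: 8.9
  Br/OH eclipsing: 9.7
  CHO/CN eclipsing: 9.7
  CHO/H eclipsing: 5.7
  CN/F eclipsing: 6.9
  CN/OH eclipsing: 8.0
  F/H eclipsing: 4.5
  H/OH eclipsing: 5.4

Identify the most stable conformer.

A is eclipsed. OH at 0° is eclipsed with H at 0° (5.4); F at 120° is eclipsed with Br at 120° (8.9); CHO at 240° is eclipsed with CN at 240° (9.7). Total 24.0 kJ/mol.
B is eclipsed. OH at 0° is eclipsed with CN at 0° (8.0); F at 120° is eclipsed with H at 120° (4.5); CHO at 240° is eclipsed with Br at 240° (9.3). Total 21.8 kJ/mol.
B has the lowest total (21.8 kJ/mol).

B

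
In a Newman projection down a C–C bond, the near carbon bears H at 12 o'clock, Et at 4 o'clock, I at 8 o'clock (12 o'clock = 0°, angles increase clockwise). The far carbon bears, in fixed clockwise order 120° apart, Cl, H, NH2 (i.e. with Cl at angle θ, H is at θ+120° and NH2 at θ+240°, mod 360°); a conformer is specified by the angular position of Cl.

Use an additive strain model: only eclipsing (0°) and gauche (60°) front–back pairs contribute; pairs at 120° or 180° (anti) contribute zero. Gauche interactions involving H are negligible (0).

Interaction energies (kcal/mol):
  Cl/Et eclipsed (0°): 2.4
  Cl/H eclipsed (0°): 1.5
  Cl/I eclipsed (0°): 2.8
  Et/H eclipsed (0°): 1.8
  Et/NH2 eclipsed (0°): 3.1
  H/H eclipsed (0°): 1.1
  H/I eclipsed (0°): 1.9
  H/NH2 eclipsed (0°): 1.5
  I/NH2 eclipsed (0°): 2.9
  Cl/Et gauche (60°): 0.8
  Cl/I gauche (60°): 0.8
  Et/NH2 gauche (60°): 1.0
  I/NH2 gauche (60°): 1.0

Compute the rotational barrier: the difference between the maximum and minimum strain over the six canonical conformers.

5.2 kcal/mol

Cl at 0° is eclipsed. H at 0° is eclipsed with Cl at 0° (1.5); Et at 120° is eclipsed with H at 120° (1.8); I at 240° is eclipsed with NH2 at 240° (2.9). Total 6.2 kcal/mol.
Cl at 60° is staggered. Et at 120° is gauche with Cl at 60° (0.8); I at 240° is gauche with NH2 at 300° (1.0). Total 1.8 kcal/mol.
Cl at 120° is eclipsed. H at 0° is eclipsed with NH2 at 0° (1.5); Et at 120° is eclipsed with Cl at 120° (2.4); I at 240° is eclipsed with H at 240° (1.9). Total 5.8 kcal/mol.
Cl at 180° is staggered. Et at 120° is gauche with Cl at 180° (0.8); Et at 120° is gauche with NH2 at 60° (1.0); I at 240° is gauche with Cl at 180° (0.8). Total 2.6 kcal/mol.
Cl at 240° is eclipsed. H at 0° is eclipsed with H at 0° (1.1); Et at 120° is eclipsed with NH2 at 120° (3.1); I at 240° is eclipsed with Cl at 240° (2.8). Total 7.0 kcal/mol.
Cl at 300° is staggered. Et at 120° is gauche with NH2 at 180° (1.0); I at 240° is gauche with Cl at 300° (0.8); I at 240° is gauche with NH2 at 180° (1.0). Total 2.8 kcal/mol.
Max at 240° (7.0 kcal/mol), min at 60° (1.8 kcal/mol); barrier = 5.2 kcal/mol.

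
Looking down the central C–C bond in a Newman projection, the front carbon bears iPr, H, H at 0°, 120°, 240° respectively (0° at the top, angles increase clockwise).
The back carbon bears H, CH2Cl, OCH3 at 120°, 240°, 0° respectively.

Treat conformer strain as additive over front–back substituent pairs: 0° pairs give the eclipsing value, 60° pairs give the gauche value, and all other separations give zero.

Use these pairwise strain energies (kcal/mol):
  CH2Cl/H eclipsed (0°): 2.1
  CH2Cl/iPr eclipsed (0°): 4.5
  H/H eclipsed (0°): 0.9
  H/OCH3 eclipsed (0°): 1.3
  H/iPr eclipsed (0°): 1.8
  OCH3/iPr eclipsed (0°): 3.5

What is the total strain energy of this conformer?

This conformer is eclipsed. iPr at 0° is eclipsed with OCH3 at 0° (3.5); H at 120° is eclipsed with H at 120° (0.9); H at 240° is eclipsed with CH2Cl at 240° (2.1). Total 6.5 kcal/mol.

6.5 kcal/mol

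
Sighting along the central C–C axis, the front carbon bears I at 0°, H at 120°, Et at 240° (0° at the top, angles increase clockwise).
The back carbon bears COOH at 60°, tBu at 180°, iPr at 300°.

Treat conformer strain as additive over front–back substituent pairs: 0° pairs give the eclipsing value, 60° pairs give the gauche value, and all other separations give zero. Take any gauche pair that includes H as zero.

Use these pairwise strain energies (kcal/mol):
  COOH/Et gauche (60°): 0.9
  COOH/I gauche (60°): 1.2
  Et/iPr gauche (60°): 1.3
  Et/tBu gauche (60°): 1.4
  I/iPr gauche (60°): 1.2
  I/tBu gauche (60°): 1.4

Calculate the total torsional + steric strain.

This conformer (staggered): I(0°)/COOH(60°) gauche 1.2; I(0°)/iPr(300°) gauche 1.2; Et(240°)/tBu(180°) gauche 1.4; Et(240°)/iPr(300°) gauche 1.3 → 5.1 kcal/mol.

5.1 kcal/mol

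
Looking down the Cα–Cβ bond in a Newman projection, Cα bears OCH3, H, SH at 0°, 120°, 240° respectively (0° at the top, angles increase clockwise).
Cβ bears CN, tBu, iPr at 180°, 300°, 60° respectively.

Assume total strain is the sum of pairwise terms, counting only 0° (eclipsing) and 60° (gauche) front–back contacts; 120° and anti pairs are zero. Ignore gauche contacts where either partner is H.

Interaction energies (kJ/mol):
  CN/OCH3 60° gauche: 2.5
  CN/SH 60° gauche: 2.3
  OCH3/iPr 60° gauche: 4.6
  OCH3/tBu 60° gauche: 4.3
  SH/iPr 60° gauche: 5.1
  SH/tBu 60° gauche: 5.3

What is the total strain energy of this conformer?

16.5 kJ/mol

This conformer (staggered): OCH3–tBu gauche, OCH3–iPr gauche, SH–CN gauche, SH–tBu gauche; 4.3 + 4.6 + 2.3 + 5.3 = 16.5 kJ/mol.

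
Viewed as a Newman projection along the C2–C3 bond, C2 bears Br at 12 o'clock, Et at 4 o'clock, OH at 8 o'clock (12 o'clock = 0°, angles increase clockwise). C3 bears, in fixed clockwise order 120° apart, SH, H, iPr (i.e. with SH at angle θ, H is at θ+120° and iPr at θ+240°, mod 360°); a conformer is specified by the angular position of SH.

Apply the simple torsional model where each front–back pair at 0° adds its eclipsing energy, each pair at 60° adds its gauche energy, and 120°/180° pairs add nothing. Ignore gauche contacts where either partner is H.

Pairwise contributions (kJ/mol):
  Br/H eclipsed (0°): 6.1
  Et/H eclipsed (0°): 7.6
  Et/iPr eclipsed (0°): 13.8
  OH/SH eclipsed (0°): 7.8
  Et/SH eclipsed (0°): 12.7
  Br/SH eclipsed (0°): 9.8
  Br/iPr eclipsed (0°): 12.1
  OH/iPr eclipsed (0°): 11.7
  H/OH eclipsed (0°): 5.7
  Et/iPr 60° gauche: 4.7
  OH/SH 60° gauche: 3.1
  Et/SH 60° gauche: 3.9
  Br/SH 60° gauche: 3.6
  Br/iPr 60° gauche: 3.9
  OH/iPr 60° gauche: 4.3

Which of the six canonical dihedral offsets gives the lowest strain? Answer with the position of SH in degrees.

SH at 0° is eclipsed. Br at 0° is eclipsed with SH at 0° (9.8); Et at 120° is eclipsed with H at 120° (7.6); OH at 240° is eclipsed with iPr at 240° (11.7). Total 29.1 kJ/mol.
SH at 60° is staggered. Br at 0° is gauche with SH at 60° (3.6); Br at 0° is gauche with iPr at 300° (3.9); Et at 120° is gauche with SH at 60° (3.9); OH at 240° is gauche with iPr at 300° (4.3). Total 15.7 kJ/mol.
SH at 120° is eclipsed. Br at 0° is eclipsed with iPr at 0° (12.1); Et at 120° is eclipsed with SH at 120° (12.7); OH at 240° is eclipsed with H at 240° (5.7). Total 30.5 kJ/mol.
SH at 180° is staggered. Br at 0° is gauche with iPr at 60° (3.9); Et at 120° is gauche with SH at 180° (3.9); Et at 120° is gauche with iPr at 60° (4.7); OH at 240° is gauche with SH at 180° (3.1). Total 15.6 kJ/mol.
SH at 240° is eclipsed. Br at 0° is eclipsed with H at 0° (6.1); Et at 120° is eclipsed with iPr at 120° (13.8); OH at 240° is eclipsed with SH at 240° (7.8). Total 27.7 kJ/mol.
SH at 300° is staggered. Br at 0° is gauche with SH at 300° (3.6); Et at 120° is gauche with iPr at 180° (4.7); OH at 240° is gauche with SH at 300° (3.1); OH at 240° is gauche with iPr at 180° (4.3). Total 15.7 kJ/mol.
The minimum (15.6 kJ/mol) occurs with SH at 180°.

180°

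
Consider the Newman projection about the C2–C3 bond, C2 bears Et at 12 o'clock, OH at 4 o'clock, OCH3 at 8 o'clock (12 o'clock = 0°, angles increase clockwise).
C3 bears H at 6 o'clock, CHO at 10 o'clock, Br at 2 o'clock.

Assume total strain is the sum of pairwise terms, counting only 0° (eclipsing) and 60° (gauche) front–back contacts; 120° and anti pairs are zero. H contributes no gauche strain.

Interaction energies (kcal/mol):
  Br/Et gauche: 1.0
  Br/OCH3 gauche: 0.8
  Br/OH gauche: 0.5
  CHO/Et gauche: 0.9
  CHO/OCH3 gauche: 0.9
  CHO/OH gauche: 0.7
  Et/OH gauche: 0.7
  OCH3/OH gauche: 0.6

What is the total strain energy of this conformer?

3.3 kcal/mol

This conformer (staggered): Et–CHO gauche, Et–Br gauche, OH–Br gauche, OCH3–CHO gauche; 0.9 + 1.0 + 0.5 + 0.9 = 3.3 kcal/mol.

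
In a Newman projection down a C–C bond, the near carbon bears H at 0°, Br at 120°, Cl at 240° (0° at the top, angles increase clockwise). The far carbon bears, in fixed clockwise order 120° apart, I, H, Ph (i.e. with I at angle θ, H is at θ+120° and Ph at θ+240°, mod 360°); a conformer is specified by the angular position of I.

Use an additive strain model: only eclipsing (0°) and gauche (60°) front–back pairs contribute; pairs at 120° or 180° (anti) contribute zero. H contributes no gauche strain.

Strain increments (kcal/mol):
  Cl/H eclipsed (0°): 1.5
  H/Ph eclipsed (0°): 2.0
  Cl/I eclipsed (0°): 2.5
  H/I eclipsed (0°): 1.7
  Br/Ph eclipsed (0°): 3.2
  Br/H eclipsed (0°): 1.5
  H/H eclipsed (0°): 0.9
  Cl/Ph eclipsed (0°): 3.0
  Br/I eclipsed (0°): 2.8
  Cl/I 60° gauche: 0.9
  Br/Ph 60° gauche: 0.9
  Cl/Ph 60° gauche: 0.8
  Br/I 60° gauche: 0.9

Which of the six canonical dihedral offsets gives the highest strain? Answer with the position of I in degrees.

240°

I at 0° (eclipsed): H(0°)/I(0°) eclipsed 1.7; Br(120°)/H(120°) eclipsed 1.5; Cl(240°)/Ph(240°) eclipsed 3.0 → 6.2 kcal/mol.
I at 60° (staggered): Br(120°)/I(60°) gauche 0.9; Cl(240°)/Ph(300°) gauche 0.8 → 1.7 kcal/mol.
I at 120° (eclipsed): H(0°)/Ph(0°) eclipsed 2.0; Br(120°)/I(120°) eclipsed 2.8; Cl(240°)/H(240°) eclipsed 1.5 → 6.3 kcal/mol.
I at 180° (staggered): Br(120°)/I(180°) gauche 0.9; Br(120°)/Ph(60°) gauche 0.9; Cl(240°)/I(180°) gauche 0.9 → 2.7 kcal/mol.
I at 240° (eclipsed): H(0°)/H(0°) eclipsed 0.9; Br(120°)/Ph(120°) eclipsed 3.2; Cl(240°)/I(240°) eclipsed 2.5 → 6.6 kcal/mol.
I at 300° (staggered): Br(120°)/Ph(180°) gauche 0.9; Cl(240°)/I(300°) gauche 0.9; Cl(240°)/Ph(180°) gauche 0.8 → 2.6 kcal/mol.
The maximum (6.6 kcal/mol) occurs with I at 240°.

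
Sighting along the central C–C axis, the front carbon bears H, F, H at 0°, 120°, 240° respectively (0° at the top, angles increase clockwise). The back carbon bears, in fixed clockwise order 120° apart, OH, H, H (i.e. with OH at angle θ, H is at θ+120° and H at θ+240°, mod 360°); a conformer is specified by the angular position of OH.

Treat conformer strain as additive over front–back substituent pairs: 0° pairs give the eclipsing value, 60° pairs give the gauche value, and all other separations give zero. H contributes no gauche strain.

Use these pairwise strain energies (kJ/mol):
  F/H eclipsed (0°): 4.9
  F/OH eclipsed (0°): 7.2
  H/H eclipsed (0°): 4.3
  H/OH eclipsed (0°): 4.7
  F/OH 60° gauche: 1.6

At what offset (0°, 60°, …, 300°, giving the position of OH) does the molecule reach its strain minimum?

OH at 0° (eclipsed): H(0°)/OH(0°) eclipsed 4.7; F(120°)/H(120°) eclipsed 4.9; H(240°)/H(240°) eclipsed 4.3 → 13.9 kJ/mol.
OH at 60° (staggered): F(120°)/OH(60°) gauche 1.6 → 1.6 kJ/mol.
OH at 120° (eclipsed): H(0°)/H(0°) eclipsed 4.3; F(120°)/OH(120°) eclipsed 7.2; H(240°)/H(240°) eclipsed 4.3 → 15.8 kJ/mol.
OH at 180° (staggered): F(120°)/OH(180°) gauche 1.6 → 1.6 kJ/mol.
OH at 240° (eclipsed): H(0°)/H(0°) eclipsed 4.3; F(120°)/H(120°) eclipsed 4.9; H(240°)/OH(240°) eclipsed 4.7 → 13.9 kJ/mol.
OH at 300° (staggered): no non-H gauche contacts → 0.0 kJ/mol.
The minimum (0.0 kJ/mol) occurs with OH at 300°.

300°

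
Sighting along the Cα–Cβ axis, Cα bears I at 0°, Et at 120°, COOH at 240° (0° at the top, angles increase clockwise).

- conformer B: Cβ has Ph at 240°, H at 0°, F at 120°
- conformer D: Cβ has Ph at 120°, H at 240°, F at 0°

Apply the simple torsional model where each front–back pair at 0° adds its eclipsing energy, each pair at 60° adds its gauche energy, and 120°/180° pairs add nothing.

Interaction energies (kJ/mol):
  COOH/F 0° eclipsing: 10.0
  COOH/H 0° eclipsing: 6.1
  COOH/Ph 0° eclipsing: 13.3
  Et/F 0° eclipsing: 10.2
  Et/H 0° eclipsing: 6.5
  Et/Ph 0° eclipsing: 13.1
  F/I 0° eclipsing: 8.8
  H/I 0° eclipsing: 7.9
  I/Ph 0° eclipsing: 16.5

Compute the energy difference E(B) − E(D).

B is eclipsed. I at 0° is eclipsed with H at 0° (7.9); Et at 120° is eclipsed with F at 120° (10.2); COOH at 240° is eclipsed with Ph at 240° (13.3). Total 31.4 kJ/mol.
D is eclipsed. I at 0° is eclipsed with F at 0° (8.8); Et at 120° is eclipsed with Ph at 120° (13.1); COOH at 240° is eclipsed with H at 240° (6.1). Total 28.0 kJ/mol.
E(B) − E(D) = 31.4 − 28.0 = +3.4 kJ/mol.

+3.4 kJ/mol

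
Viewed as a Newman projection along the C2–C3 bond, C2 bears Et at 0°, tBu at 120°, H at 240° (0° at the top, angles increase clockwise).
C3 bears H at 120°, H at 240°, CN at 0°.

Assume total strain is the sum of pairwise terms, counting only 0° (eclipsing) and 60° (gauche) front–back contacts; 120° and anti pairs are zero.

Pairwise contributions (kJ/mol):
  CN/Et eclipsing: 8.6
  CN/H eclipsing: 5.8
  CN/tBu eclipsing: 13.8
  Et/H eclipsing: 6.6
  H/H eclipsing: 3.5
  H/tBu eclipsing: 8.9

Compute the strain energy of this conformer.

This conformer (eclipsed): Et(0°)/CN(0°) eclipsed 8.6; tBu(120°)/H(120°) eclipsed 8.9; H(240°)/H(240°) eclipsed 3.5 → 21.0 kJ/mol.

21.0 kJ/mol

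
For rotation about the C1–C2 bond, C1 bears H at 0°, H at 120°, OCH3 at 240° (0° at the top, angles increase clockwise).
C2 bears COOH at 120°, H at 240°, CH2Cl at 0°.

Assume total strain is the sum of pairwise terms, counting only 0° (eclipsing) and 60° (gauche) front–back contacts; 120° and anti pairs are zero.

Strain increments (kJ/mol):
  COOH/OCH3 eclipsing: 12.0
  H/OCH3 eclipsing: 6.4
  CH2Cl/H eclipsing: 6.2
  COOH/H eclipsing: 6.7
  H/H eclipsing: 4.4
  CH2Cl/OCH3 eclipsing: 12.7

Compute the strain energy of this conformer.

This conformer is eclipsed. H at 0° is eclipsed with CH2Cl at 0° (6.2); H at 120° is eclipsed with COOH at 120° (6.7); OCH3 at 240° is eclipsed with H at 240° (6.4). Total 19.3 kJ/mol.

19.3 kJ/mol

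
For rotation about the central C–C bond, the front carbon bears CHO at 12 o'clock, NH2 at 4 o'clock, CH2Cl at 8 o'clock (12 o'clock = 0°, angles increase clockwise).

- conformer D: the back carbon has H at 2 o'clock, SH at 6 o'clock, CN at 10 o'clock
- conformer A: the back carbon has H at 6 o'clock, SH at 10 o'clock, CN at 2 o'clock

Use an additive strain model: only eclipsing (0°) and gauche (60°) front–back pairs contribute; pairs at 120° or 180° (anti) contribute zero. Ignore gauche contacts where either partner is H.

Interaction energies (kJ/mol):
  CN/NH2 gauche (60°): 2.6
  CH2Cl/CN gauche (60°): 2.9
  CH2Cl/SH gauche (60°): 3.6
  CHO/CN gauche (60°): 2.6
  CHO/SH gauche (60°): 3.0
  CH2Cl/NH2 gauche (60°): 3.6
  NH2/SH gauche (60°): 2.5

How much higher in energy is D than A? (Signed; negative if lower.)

D is staggered. CHO at 0° is gauche with CN at 300° (2.6); NH2 at 120° is gauche with SH at 180° (2.5); CH2Cl at 240° is gauche with SH at 180° (3.6); CH2Cl at 240° is gauche with CN at 300° (2.9). Total 11.6 kJ/mol.
A is staggered. CHO at 0° is gauche with SH at 300° (3.0); CHO at 0° is gauche with CN at 60° (2.6); NH2 at 120° is gauche with CN at 60° (2.6); CH2Cl at 240° is gauche with SH at 300° (3.6). Total 11.8 kJ/mol.
E(D) − E(A) = 11.6 − 11.8 = -0.2 kJ/mol.

-0.2 kJ/mol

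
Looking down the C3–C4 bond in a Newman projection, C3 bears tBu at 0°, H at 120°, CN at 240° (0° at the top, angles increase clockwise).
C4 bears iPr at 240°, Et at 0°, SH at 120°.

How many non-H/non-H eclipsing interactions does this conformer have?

2

Non-H eclipsing pairs: tBu(0°)/Et(0°); CN(240°)/iPr(240°) — 2 interactions.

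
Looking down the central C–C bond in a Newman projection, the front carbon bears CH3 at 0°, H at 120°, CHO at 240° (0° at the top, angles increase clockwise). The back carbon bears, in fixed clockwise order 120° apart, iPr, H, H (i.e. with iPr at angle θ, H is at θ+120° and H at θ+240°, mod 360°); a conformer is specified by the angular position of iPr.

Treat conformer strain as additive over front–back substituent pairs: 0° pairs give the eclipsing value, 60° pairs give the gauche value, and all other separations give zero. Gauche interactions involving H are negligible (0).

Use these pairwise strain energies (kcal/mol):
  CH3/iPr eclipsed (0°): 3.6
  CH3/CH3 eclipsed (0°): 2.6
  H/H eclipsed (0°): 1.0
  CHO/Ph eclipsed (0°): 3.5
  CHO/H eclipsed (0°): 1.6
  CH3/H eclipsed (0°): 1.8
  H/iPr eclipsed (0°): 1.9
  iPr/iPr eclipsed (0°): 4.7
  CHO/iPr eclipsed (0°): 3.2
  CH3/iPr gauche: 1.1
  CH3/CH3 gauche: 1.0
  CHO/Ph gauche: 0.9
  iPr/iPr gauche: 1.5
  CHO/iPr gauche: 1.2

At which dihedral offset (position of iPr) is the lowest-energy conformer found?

iPr at 0° is eclipsed. CH3 at 0° is eclipsed with iPr at 0° (3.6); H at 120° is eclipsed with H at 120° (1.0); CHO at 240° is eclipsed with H at 240° (1.6). Total 6.2 kcal/mol.
iPr at 60° is staggered. CH3 at 0° is gauche with iPr at 60° (1.1). Total 1.1 kcal/mol.
iPr at 120° is eclipsed. CH3 at 0° is eclipsed with H at 0° (1.8); H at 120° is eclipsed with iPr at 120° (1.9); CHO at 240° is eclipsed with H at 240° (1.6). Total 5.3 kcal/mol.
iPr at 180° is staggered. CHO at 240° is gauche with iPr at 180° (1.2). Total 1.2 kcal/mol.
iPr at 240° is eclipsed. CH3 at 0° is eclipsed with H at 0° (1.8); H at 120° is eclipsed with H at 120° (1.0); CHO at 240° is eclipsed with iPr at 240° (3.2). Total 6.0 kcal/mol.
iPr at 300° is staggered. CH3 at 0° is gauche with iPr at 300° (1.1); CHO at 240° is gauche with iPr at 300° (1.2). Total 2.3 kcal/mol.
The minimum (1.1 kcal/mol) occurs with iPr at 60°.

60°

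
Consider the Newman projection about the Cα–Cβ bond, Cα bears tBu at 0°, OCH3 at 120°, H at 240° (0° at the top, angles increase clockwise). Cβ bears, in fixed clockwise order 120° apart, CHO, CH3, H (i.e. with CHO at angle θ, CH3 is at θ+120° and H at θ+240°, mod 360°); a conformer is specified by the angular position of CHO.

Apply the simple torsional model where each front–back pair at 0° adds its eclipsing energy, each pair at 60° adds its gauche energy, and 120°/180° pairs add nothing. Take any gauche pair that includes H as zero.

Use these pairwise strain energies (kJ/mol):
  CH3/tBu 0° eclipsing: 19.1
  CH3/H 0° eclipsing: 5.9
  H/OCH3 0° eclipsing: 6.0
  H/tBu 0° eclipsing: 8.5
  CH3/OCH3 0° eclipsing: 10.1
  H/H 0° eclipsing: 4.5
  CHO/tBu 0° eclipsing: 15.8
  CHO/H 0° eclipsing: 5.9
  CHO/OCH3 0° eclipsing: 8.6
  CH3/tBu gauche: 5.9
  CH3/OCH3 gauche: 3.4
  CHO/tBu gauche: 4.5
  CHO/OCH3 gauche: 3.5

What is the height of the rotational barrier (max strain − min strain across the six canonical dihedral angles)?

21.6 kJ/mol

CHO at 0° is eclipsed. tBu at 0° is eclipsed with CHO at 0° (15.8); OCH3 at 120° is eclipsed with CH3 at 120° (10.1); H at 240° is eclipsed with H at 240° (4.5). Total 30.4 kJ/mol.
CHO at 60° is staggered. tBu at 0° is gauche with CHO at 60° (4.5); OCH3 at 120° is gauche with CHO at 60° (3.5); OCH3 at 120° is gauche with CH3 at 180° (3.4). Total 11.4 kJ/mol.
CHO at 120° is eclipsed. tBu at 0° is eclipsed with H at 0° (8.5); OCH3 at 120° is eclipsed with CHO at 120° (8.6); H at 240° is eclipsed with CH3 at 240° (5.9). Total 23.0 kJ/mol.
CHO at 180° is staggered. tBu at 0° is gauche with CH3 at 300° (5.9); OCH3 at 120° is gauche with CHO at 180° (3.5). Total 9.4 kJ/mol.
CHO at 240° is eclipsed. tBu at 0° is eclipsed with CH3 at 0° (19.1); OCH3 at 120° is eclipsed with H at 120° (6.0); H at 240° is eclipsed with CHO at 240° (5.9). Total 31.0 kJ/mol.
CHO at 300° is staggered. tBu at 0° is gauche with CHO at 300° (4.5); tBu at 0° is gauche with CH3 at 60° (5.9); OCH3 at 120° is gauche with CH3 at 60° (3.4). Total 13.8 kJ/mol.
Max at 240° (31.0 kJ/mol), min at 180° (9.4 kJ/mol); barrier = 21.6 kJ/mol.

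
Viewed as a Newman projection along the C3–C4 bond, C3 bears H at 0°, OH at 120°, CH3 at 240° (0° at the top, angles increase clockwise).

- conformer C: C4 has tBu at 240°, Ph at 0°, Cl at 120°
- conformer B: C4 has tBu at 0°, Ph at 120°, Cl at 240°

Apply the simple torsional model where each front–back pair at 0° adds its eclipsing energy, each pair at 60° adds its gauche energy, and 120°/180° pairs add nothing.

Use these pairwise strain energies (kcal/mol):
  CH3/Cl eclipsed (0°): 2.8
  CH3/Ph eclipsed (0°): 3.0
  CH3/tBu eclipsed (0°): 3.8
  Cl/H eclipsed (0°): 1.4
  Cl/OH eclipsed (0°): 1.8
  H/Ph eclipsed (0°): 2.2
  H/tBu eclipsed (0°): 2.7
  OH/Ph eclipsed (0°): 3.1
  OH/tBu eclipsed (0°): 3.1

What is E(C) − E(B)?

C is eclipsed. H at 0° is eclipsed with Ph at 0° (2.2); OH at 120° is eclipsed with Cl at 120° (1.8); CH3 at 240° is eclipsed with tBu at 240° (3.8). Total 7.8 kcal/mol.
B is eclipsed. H at 0° is eclipsed with tBu at 0° (2.7); OH at 120° is eclipsed with Ph at 120° (3.1); CH3 at 240° is eclipsed with Cl at 240° (2.8). Total 8.6 kcal/mol.
E(C) − E(B) = 7.8 − 8.6 = -0.8 kcal/mol.

-0.8 kcal/mol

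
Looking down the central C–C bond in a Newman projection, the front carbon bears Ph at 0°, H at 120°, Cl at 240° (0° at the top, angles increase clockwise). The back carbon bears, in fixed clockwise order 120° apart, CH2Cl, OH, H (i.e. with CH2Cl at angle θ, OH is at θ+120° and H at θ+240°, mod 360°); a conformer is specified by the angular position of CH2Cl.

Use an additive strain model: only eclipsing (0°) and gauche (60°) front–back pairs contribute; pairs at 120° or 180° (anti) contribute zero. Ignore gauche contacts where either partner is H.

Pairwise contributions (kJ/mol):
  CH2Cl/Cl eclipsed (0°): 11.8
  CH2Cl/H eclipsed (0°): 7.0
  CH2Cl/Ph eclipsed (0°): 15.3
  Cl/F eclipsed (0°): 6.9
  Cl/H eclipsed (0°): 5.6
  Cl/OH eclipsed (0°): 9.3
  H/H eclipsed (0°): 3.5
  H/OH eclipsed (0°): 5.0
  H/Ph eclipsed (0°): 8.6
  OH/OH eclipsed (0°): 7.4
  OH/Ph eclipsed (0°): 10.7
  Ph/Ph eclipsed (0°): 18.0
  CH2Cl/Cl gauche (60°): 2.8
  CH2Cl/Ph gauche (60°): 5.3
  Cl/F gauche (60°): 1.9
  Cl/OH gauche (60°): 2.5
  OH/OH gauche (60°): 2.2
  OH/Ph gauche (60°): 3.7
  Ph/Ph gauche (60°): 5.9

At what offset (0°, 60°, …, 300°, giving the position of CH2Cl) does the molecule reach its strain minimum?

60°

CH2Cl at 0° (eclipsed): Ph–CH2Cl eclipsed, H–OH eclipsed, Cl–H eclipsed; 15.3 + 5.0 + 5.6 = 25.9 kJ/mol.
CH2Cl at 60° (staggered): Ph–CH2Cl gauche, Cl–OH gauche; 5.3 + 2.5 = 7.8 kJ/mol.
CH2Cl at 120° (eclipsed): Ph–H eclipsed, H–CH2Cl eclipsed, Cl–OH eclipsed; 8.6 + 7.0 + 9.3 = 24.9 kJ/mol.
CH2Cl at 180° (staggered): Ph–OH gauche, Cl–CH2Cl gauche, Cl–OH gauche; 3.7 + 2.8 + 2.5 = 9.0 kJ/mol.
CH2Cl at 240° (eclipsed): Ph–OH eclipsed, H–H eclipsed, Cl–CH2Cl eclipsed; 10.7 + 3.5 + 11.8 = 26.0 kJ/mol.
CH2Cl at 300° (staggered): Ph–CH2Cl gauche, Ph–OH gauche, Cl–CH2Cl gauche; 5.3 + 3.7 + 2.8 = 11.8 kJ/mol.
The minimum (7.8 kJ/mol) occurs with CH2Cl at 60°.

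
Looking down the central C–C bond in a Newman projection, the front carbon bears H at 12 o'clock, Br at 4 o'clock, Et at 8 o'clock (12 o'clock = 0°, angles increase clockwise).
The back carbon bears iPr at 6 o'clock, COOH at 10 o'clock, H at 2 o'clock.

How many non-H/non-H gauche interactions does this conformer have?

Non-H gauche pairs: Br(120°)/iPr(180°); Et(240°)/iPr(180°); Et(240°)/COOH(300°) — 3 interactions.

3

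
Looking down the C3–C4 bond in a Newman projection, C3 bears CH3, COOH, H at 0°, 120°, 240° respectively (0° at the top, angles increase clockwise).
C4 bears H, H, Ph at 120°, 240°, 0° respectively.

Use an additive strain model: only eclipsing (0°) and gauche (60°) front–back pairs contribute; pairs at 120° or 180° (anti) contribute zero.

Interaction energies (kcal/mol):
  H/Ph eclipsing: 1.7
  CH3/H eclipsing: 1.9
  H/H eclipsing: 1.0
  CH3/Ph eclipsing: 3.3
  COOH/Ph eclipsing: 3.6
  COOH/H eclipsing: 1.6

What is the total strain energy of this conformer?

5.9 kcal/mol

This conformer is eclipsed. CH3 at 0° is eclipsed with Ph at 0° (3.3); COOH at 120° is eclipsed with H at 120° (1.6); H at 240° is eclipsed with H at 240° (1.0). Total 5.9 kcal/mol.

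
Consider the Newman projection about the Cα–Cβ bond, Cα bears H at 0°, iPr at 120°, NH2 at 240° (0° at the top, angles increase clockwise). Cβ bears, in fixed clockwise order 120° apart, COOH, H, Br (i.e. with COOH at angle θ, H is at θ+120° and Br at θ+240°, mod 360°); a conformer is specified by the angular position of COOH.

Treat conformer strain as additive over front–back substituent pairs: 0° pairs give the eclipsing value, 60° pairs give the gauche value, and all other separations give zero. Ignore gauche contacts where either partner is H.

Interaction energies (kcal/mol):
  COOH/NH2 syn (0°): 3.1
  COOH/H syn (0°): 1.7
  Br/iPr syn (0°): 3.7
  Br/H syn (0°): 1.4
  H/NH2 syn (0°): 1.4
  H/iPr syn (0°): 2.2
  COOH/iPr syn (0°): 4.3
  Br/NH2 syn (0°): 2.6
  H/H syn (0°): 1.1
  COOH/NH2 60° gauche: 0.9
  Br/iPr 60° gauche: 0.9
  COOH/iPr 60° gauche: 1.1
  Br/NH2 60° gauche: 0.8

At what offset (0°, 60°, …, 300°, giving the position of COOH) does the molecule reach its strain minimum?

COOH at 0° (eclipsed): H(0°)/COOH(0°) eclipsed 1.7; iPr(120°)/H(120°) eclipsed 2.2; NH2(240°)/Br(240°) eclipsed 2.6 → 6.5 kcal/mol.
COOH at 60° (staggered): iPr(120°)/COOH(60°) gauche 1.1; NH2(240°)/Br(300°) gauche 0.8 → 1.9 kcal/mol.
COOH at 120° (eclipsed): H(0°)/Br(0°) eclipsed 1.4; iPr(120°)/COOH(120°) eclipsed 4.3; NH2(240°)/H(240°) eclipsed 1.4 → 7.1 kcal/mol.
COOH at 180° (staggered): iPr(120°)/COOH(180°) gauche 1.1; iPr(120°)/Br(60°) gauche 0.9; NH2(240°)/COOH(180°) gauche 0.9 → 2.9 kcal/mol.
COOH at 240° (eclipsed): H(0°)/H(0°) eclipsed 1.1; iPr(120°)/Br(120°) eclipsed 3.7; NH2(240°)/COOH(240°) eclipsed 3.1 → 7.9 kcal/mol.
COOH at 300° (staggered): iPr(120°)/Br(180°) gauche 0.9; NH2(240°)/COOH(300°) gauche 0.9; NH2(240°)/Br(180°) gauche 0.8 → 2.6 kcal/mol.
The minimum (1.9 kcal/mol) occurs with COOH at 60°.

60°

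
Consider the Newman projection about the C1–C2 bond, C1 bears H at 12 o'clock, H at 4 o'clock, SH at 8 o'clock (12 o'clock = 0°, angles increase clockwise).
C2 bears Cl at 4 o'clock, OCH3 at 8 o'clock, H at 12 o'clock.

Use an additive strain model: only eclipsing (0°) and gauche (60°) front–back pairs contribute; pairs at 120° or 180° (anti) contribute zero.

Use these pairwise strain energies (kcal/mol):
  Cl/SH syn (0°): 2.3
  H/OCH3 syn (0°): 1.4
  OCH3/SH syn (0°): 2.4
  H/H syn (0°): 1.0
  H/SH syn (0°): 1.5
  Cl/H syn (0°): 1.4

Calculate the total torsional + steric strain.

This conformer (eclipsed): H–H eclipsed, H–Cl eclipsed, SH–OCH3 eclipsed; 1.0 + 1.4 + 2.4 = 4.8 kcal/mol.

4.8 kcal/mol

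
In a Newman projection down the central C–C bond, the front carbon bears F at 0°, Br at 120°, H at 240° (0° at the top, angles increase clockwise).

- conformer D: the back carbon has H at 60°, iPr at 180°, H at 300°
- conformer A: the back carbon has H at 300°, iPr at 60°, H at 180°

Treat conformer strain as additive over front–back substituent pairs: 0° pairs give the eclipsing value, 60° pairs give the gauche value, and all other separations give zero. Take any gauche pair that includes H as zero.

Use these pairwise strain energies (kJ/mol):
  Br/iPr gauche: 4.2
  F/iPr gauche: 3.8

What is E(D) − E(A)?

-3.8 kJ/mol

D (staggered): Br(120°)/iPr(180°) gauche 4.2 → 4.2 kJ/mol.
A (staggered): F(0°)/iPr(60°) gauche 3.8; Br(120°)/iPr(60°) gauche 4.2 → 8.0 kJ/mol.
E(D) − E(A) = 4.2 − 8.0 = -3.8 kJ/mol.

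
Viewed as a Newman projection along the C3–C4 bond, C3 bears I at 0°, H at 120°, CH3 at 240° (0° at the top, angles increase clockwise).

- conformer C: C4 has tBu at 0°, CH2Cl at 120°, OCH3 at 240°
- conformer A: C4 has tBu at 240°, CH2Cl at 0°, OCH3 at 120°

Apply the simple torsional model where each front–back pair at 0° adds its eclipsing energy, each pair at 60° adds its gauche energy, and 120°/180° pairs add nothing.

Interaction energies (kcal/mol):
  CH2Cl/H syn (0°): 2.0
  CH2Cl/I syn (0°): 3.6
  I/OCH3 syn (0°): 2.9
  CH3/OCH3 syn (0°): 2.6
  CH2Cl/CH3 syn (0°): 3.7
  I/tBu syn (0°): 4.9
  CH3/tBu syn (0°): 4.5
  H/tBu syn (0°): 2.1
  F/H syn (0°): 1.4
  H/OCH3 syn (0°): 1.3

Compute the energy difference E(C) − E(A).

+0.1 kcal/mol

C (eclipsed): I–tBu eclipsed, H–CH2Cl eclipsed, CH3–OCH3 eclipsed; 4.9 + 2.0 + 2.6 = 9.5 kcal/mol.
A (eclipsed): I–CH2Cl eclipsed, H–OCH3 eclipsed, CH3–tBu eclipsed; 3.6 + 1.3 + 4.5 = 9.4 kcal/mol.
E(C) − E(A) = 9.5 − 9.4 = +0.1 kcal/mol.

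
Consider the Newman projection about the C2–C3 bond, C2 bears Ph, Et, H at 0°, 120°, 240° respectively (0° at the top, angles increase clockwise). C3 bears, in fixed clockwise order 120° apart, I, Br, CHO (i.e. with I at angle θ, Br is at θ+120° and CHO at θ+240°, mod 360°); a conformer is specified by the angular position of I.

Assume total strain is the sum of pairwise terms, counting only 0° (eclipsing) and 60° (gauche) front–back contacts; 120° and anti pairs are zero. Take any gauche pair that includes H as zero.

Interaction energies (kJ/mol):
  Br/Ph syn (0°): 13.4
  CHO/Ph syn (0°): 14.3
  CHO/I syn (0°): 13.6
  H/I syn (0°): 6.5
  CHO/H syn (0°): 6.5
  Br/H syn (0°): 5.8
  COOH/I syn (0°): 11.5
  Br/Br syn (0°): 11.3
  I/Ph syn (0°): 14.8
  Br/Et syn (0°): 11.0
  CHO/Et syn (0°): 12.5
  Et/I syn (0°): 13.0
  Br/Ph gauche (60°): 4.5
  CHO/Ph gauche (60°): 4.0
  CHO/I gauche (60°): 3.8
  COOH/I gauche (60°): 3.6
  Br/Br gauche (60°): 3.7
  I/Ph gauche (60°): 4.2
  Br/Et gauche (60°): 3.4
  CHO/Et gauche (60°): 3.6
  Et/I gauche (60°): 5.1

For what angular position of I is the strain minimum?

I at 0° (eclipsed): Ph(0°)/I(0°) eclipsed 14.8; Et(120°)/Br(120°) eclipsed 11.0; H(240°)/CHO(240°) eclipsed 6.5 → 32.3 kJ/mol.
I at 60° (staggered): Ph(0°)/I(60°) gauche 4.2; Ph(0°)/CHO(300°) gauche 4.0; Et(120°)/I(60°) gauche 5.1; Et(120°)/Br(180°) gauche 3.4 → 16.7 kJ/mol.
I at 120° (eclipsed): Ph(0°)/CHO(0°) eclipsed 14.3; Et(120°)/I(120°) eclipsed 13.0; H(240°)/Br(240°) eclipsed 5.8 → 33.1 kJ/mol.
I at 180° (staggered): Ph(0°)/Br(300°) gauche 4.5; Ph(0°)/CHO(60°) gauche 4.0; Et(120°)/I(180°) gauche 5.1; Et(120°)/CHO(60°) gauche 3.6 → 17.2 kJ/mol.
I at 240° (eclipsed): Ph(0°)/Br(0°) eclipsed 13.4; Et(120°)/CHO(120°) eclipsed 12.5; H(240°)/I(240°) eclipsed 6.5 → 32.4 kJ/mol.
I at 300° (staggered): Ph(0°)/I(300°) gauche 4.2; Ph(0°)/Br(60°) gauche 4.5; Et(120°)/Br(60°) gauche 3.4; Et(120°)/CHO(180°) gauche 3.6 → 15.7 kJ/mol.
The minimum (15.7 kJ/mol) occurs with I at 300°.

300°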